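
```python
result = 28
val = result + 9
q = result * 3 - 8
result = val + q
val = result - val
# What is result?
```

Trace:
`result = 28` → result = 28
`val = result + 9` → val = 37
`q = result * 3 - 8` → q = 76
`result = val + q` → result = 113
`val = result - val` → val = 76
So result = 113

Answer: 113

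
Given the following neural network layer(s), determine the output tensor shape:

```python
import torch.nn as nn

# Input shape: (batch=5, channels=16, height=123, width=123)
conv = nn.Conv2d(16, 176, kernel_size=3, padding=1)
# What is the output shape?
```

Input: (5, 16, 123, 123) -> Output: (5, 176, 123, 123)

Answer: (5, 176, 123, 123)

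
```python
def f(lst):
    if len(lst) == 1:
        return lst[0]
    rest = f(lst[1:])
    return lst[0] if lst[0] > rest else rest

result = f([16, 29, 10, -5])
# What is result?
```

Recursive max over [16, 29, 10, -5] = 29

Answer: 29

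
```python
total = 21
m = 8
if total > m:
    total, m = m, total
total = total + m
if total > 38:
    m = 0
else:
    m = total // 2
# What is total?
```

Trace:
`total = 21` → total = 21
`m = 8` → m = 8
`if total > m: ...` → total > m is True → total = 8; m = 21
`total = total + m` → total = 29
`if total > 38: ...` → total > 38 is False, take else branch → m = 14
So total = 29

Answer: 29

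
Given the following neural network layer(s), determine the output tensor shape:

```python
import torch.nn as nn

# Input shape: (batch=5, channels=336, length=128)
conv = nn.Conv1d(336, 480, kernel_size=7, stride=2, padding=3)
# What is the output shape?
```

Input: (5, 336, 128) -> Output: (5, 480, 64)

Answer: (5, 480, 64)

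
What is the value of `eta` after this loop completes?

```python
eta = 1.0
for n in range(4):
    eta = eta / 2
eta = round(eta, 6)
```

Halving LR 4 times: 1 / 2^4
`eta` takes the values: 1.0 → 0.5 → 0.25 → 0.125 → 0.0625

Answer: 0.0625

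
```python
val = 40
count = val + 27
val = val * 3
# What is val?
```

Trace:
`val = 40` → val = 40
`count = val + 27` → count = 67
`val = val * 3` → val = 120
So val = 120

Answer: 120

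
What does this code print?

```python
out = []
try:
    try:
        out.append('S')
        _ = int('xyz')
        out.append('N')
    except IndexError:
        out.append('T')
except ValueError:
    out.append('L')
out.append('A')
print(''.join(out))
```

Execution trace: 'S' (try body) → 'L' (outer except ValueError) → 'A' (after the try/except). Output: SLA

Answer: SLA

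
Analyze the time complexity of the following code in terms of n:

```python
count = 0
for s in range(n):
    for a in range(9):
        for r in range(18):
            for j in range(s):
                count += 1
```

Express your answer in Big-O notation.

Each loop level contributes: n × 1 × 1 × n. Multiplying the contributions gives O(n^2).

Answer: O(n^2)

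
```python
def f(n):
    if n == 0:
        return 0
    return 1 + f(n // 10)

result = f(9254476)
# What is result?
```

Count of digits of 9254476: 7

Answer: 7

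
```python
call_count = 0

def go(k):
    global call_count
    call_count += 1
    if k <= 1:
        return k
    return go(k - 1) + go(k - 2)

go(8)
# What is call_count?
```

Calls(k) = 1 + Calls(k-1) + Calls(k-2); Calls(0)=Calls(1)=1. For k=8 this gives 67.

Answer: 67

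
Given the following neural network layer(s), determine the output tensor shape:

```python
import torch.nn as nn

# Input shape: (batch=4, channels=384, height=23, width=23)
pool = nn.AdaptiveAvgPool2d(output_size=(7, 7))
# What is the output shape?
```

Input: (4, 384, 23, 23) -> Output: (4, 384, 7, 7)

Answer: (4, 384, 7, 7)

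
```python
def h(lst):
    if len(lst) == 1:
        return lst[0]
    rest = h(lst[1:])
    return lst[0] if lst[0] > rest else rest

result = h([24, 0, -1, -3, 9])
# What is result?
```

Recursive max over [24, 0, -1, -3, 9] = 24

Answer: 24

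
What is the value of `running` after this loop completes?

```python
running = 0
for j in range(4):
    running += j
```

Sum of 0 to 3 = 6
`running` takes the values: 0 → 1 → 3 → 6

Answer: 6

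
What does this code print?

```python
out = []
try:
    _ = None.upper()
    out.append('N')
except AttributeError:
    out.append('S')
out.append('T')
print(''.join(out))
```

Execution trace: 'S' (except AttributeError) → 'T' (after the try/except). Output: ST

Answer: ST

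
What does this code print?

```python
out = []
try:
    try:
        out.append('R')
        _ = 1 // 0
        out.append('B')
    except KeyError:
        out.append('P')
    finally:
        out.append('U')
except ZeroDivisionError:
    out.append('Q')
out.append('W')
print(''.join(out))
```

Execution trace: 'R' (inner try body) → 'U' (inner finally) → 'Q' (outer except ZeroDivisionError) → 'W' (after the try/except). Output: RUQW

Answer: RUQW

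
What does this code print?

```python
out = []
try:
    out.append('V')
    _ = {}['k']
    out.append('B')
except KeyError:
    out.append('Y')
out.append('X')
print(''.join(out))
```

Execution trace: 'V' (try body) → 'Y' (except KeyError) → 'X' (after the try/except). Output: VYX

Answer: VYX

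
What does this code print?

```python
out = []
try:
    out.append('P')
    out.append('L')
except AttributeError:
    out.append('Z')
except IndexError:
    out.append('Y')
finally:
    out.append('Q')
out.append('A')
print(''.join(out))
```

Execution trace: 'P' (try body) → 'L' (try body, no exception) → 'Q' (finally) → 'A' (after the try/except). Output: PLQA

Answer: PLQA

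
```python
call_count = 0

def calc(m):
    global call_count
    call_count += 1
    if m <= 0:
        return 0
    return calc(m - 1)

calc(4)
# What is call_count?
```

Linear recursion stepping by 1: 5 calls from m=4 down to ≤0.

Answer: 5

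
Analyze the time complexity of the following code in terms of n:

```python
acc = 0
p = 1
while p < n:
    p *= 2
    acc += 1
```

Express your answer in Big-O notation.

Each loop level contributes: log n. Multiplying the contributions gives O(log n).

Answer: O(log n)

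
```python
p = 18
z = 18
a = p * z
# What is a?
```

Trace:
`p = 18` → p = 18
`z = 18` → z = 18
`a = p * z` → a = 324
So a = 324

Answer: 324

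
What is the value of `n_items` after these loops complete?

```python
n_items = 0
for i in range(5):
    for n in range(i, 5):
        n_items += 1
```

Upper triangle: 5 + 4 + ... + 1
`n_items` takes the values: 0 → 1 → 2 → 3 → 4 → 5 → 6 → 7 → 8 → 9 → 10 → 11 → 12 → 13 → 14 → 15

Answer: 15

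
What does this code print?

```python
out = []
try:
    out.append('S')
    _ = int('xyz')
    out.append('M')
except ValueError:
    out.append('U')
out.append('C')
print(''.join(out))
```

Execution trace: 'S' (try body) → 'U' (except ValueError) → 'C' (after the try/except). Output: SUC

Answer: SUC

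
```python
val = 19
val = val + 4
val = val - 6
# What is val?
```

Trace:
`val = 19` → val = 19
`val = val + 4` → val = 23
`val = val - 6` → val = 17
So val = 17

Answer: 17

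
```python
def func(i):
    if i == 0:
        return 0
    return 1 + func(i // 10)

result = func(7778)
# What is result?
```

Count of digits of 7778: 4

Answer: 4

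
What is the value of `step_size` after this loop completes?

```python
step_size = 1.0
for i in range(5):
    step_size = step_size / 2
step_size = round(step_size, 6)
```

Halving LR 5 times: 1 / 2^5
`step_size` takes the values: 1.0 → 0.5 → 0.25 → 0.125 → 0.0625 → 0.03125

Answer: 0.03125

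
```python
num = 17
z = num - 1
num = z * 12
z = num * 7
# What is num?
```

Trace:
`num = 17` → num = 17
`z = num - 1` → z = 16
`num = z * 12` → num = 192
`z = num * 7` → z = 1344
So num = 192

Answer: 192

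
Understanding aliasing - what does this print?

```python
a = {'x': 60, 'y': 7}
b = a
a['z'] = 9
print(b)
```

Key concept: dict aliasing.
Step by step:
`a = {'x': 60, 'y': 7}` → a = {'x': 60, 'y': 7}
`b = a` → b = {'x': 60, 'y': 7} (same object as a)
`a['z'] = 9` → a = {'x': 60, 'y': 7, 'z': 9} (same object as b); b = {'x': 60, 'y': 7, 'z': 9} (same object as a)
`print(b)` → prints {'x': 60, 'y': 7, 'z': 9}

Answer: {'x': 60, 'y': 7, 'z': 9}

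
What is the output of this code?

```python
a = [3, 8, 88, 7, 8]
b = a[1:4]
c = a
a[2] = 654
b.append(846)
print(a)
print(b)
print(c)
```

Key concept: slice vs alias.
Step by step:
`a = [3, 8, 88, 7, 8]` → a = [3, 8, 88, 7, 8]
`b = a[1:4]` → b = [8, 88, 7]
`c = a` → c = [3, 8, 88, 7, 8] (same object as a)
`a[2] = 654` → a = [3, 8, 654, 7, 8] (same object as c); c = [3, 8, 654, 7, 8] (same object as a)
`b.append(846)` → b = [8, 88, 7, 846]
`print(a)` → prints [3, 8, 654, 7, 8]
`print(b)` → prints [8, 88, 7, 846]
`print(c)` → prints [3, 8, 654, 7, 8]

Answer:
[3, 8, 654, 7, 8]
[8, 88, 7, 846]
[3, 8, 654, 7, 8]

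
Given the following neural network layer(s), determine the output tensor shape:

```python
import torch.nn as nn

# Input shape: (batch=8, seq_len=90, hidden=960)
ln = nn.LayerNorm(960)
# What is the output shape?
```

Input: (8, 90, 960) -> Output: (8, 90, 960)

Answer: (8, 90, 960)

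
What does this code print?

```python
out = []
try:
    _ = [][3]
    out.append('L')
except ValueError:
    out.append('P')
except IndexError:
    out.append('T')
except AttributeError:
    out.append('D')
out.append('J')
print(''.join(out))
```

Execution trace: 'T' (except IndexError) → 'J' (after the try/except). Output: TJ

Answer: TJ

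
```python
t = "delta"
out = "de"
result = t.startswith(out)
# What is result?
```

Trace:
`t = "delta"` → t = 'delta'
`out = "de"` → out = 'de'
`result = t.startswith(out)` → result = True
So result = True

Answer: True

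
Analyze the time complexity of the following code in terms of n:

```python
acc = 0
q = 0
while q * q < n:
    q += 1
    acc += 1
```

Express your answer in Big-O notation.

Each loop level contributes: √n. Multiplying the contributions gives O(√n).

Answer: O(√n)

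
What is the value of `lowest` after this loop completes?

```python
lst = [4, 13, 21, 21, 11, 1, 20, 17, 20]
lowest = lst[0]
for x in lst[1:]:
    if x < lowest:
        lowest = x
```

Minimum of [4, 13, 21, 21, 11, 1, 20, 17, 20]
`lowest` takes the values: 4 → 1

Answer: 1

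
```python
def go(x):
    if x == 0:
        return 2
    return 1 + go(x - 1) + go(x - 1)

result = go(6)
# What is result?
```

go(x) = 1 + 2·go(x-1), go(0)=2. Closed form: (2+1)·2^6 - 1 = 191.

Answer: 191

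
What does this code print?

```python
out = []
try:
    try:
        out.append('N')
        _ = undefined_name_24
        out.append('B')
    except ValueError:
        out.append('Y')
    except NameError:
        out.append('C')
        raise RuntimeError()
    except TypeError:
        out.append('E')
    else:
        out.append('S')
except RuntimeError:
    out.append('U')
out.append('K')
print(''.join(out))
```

Execution trace: 'N' (inner try body) → 'C' (inner except NameError) → 'U' (outer except RuntimeError) → 'K' (after the try/except). Output: NCUK

Answer: NCUK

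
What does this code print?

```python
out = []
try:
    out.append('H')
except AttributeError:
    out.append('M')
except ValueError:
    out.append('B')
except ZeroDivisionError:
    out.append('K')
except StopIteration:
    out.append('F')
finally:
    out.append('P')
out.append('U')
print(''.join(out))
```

Execution trace: 'H' (try body, no exception) → 'P' (finally) → 'U' (after the try/except). Output: HPU

Answer: HPU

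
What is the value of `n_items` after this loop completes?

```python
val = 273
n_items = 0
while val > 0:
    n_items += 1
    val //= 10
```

Count digits by repeated division by 10
`n_items` takes the values: 0 → 1 → 2 → 3

Answer: 3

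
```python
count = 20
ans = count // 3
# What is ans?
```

Trace:
`count = 20` → count = 20
`ans = count // 3` → ans = 6
So ans = 6

Answer: 6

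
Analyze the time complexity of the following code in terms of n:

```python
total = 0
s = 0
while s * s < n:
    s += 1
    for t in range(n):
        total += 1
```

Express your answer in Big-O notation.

Each loop level contributes: √n × n. Multiplying the contributions gives O(n√n).

Answer: O(n√n)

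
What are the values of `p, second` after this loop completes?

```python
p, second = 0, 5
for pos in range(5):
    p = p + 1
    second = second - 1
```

p goes 0→5, second goes 5→0
`p, second` takes the values: (0, 5) → (1, 5) → (1, 4) → (2, 4) → (2, 3) → (3, 3) → (3, 2) → (4, 2) → (4, 1) → (5, 1) → (5, 0)

Answer: 5, 0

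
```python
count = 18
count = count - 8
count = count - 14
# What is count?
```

Trace:
`count = 18` → count = 18
`count = count - 8` → count = 10
`count = count - 14` → count = -4
So count = -4

Answer: -4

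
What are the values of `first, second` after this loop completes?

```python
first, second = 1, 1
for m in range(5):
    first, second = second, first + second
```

Fibonacci: after 5 iterations
`first, second` takes the values: (1, 1) → (1, 2) → (2, 3) → (3, 5) → (5, 8) → (8, 13)

Answer: 8, 13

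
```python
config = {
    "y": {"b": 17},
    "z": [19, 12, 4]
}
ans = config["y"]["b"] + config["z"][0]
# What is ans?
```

Trace:
`config = { ...` → config = {'y': {'b': 17}, 'z': [19, 12, 4]}
`ans = config["y"]["b"] + config["z"][0]` → ans = 36
So ans = 36

Answer: 36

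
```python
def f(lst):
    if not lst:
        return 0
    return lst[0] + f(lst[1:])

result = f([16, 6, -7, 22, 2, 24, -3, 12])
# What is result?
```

16 + 6 + (-7) + 22 + 2 + 24 + (-3) + 12 + 0 = 72

Answer: 72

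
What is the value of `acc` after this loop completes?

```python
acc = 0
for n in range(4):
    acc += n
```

Sum of 0 to 3 = 6
`acc` takes the values: 0 → 1 → 3 → 6

Answer: 6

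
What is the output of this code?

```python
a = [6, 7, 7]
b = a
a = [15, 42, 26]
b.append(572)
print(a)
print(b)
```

Key concept: rebinding vs mutation: a is rebound to a new list, b still points at the original.
Step by step:
`a = [6, 7, 7]` → a = [6, 7, 7]
`b = a` → b = [6, 7, 7] (same object as a)
`a = [15, 42, 26]` → a = [15, 42, 26]
`b.append(572)` → b = [6, 7, 7, 572]
`print(a)` → prints [15, 42, 26]
`print(b)` → prints [6, 7, 7, 572]

Answer:
[15, 42, 26]
[6, 7, 7, 572]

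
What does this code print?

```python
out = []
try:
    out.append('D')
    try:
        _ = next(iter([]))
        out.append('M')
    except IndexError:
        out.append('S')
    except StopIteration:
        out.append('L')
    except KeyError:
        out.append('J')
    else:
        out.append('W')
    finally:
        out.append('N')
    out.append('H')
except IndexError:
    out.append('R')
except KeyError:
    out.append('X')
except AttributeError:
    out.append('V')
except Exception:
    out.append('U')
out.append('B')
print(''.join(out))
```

Execution trace: 'D' (try body) → 'L' (inner except StopIteration) → 'N' (inner finally) → 'H' (try body, no exception) → 'B' (after the try/except). Output: DLNHB

Answer: DLNHB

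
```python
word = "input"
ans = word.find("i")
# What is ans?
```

Trace:
`word = "input"` → word = 'input'
`ans = word.find("i")` → ans = 0
So ans = 0

Answer: 0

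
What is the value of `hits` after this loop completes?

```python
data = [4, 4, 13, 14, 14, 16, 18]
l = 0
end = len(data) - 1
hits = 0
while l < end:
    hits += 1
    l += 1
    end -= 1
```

Iterations until pointers meet (list length 7)
`hits` takes the values: 0 → 1 → 2 → 3

Answer: 3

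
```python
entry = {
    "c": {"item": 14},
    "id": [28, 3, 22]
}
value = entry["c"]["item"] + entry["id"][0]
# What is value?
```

Trace:
`entry = { ...` → entry = {'c': {'item': 14}, 'id': [28, 3, 22]}
`value = entry["c"]["item"] + entry["id"][0]` → value = 42
So value = 42

Answer: 42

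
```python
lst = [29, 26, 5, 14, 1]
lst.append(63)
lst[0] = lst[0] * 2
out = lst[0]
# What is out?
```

Trace:
`lst = [29, 26, 5, 14, 1]` → lst = [29, 26, 5, 14, 1]
`lst.append(63)` → lst = [29, 26, 5, 14, 1, 63]
`lst[0] = lst[0] * 2` → lst = [58, 26, 5, 14, 1, 63]
`out = lst[0]` → out = 58
So out = 58

Answer: 58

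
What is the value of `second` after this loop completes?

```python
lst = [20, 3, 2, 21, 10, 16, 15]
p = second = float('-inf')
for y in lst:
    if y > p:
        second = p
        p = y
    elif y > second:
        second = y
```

Second largest (with repeats) in [20, 3, 2, 21, 10, 16, 15]
`second` takes the values: -inf → 3 → 20

Answer: 20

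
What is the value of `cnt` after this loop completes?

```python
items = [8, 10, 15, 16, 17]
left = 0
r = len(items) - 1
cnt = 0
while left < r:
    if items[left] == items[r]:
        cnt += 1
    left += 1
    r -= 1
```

Count matching pairs from ends
`cnt` takes the values: 0

Answer: 0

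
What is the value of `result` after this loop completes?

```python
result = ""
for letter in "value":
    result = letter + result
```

Reverse 'value'
`result` takes the values: "" → "v" → "av" → "lav" → "ulav" → "eulav"

Answer: "eulav"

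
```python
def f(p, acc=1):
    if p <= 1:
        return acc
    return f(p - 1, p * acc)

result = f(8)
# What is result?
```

Accumulator trace (n, acc): (8, 1) -> (7, 8) -> (6, 56) -> (5, 336) -> (4, 1680) -> (3, 6720) -> (2, 20160) -> (1, 40320) -> return 40320

Answer: 40320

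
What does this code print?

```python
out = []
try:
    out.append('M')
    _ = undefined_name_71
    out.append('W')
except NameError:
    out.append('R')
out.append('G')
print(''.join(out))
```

Execution trace: 'M' (try body) → 'R' (except NameError) → 'G' (after the try/except). Output: MRG

Answer: MRG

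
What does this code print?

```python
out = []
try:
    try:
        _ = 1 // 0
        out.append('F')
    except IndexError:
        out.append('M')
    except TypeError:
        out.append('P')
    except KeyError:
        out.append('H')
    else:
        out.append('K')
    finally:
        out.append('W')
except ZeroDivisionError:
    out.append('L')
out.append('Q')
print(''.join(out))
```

Execution trace: 'W' (finally) → 'L' (outer except ZeroDivisionError) → 'Q' (after the try/except). Output: WLQ

Answer: WLQ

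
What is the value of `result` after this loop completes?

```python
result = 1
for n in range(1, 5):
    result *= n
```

4! = 24
`result` takes the values: 1 → 2 → 6 → 24

Answer: 24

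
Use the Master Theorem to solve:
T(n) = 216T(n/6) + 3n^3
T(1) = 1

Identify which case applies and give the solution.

a=216, b=6, f(n)=3n^3. log_6(216) = 3. Since c=3 = 3, Case 2 applies: T(n) = Θ(n^log_b(a) · log n) = O(n^3 log n).

Answer: O(n^3 log n) - Case 2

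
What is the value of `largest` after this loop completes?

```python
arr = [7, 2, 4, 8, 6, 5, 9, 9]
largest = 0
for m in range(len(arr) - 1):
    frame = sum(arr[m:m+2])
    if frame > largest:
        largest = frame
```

Max sum of 2-element window in [7, 2, 4, 8, 6, 5, 9, 9]
`largest` takes the values: 0 → 9 → 12 → 14 → 18

Answer: 18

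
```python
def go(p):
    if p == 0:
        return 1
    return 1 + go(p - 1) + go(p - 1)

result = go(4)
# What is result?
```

go(p) = 1 + 2·go(p-1), go(0)=1. Closed form: (1+1)·2^4 - 1 = 31.

Answer: 31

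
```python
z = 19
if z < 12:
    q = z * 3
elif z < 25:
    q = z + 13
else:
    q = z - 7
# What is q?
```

Trace:
`z = 19` → z = 19
`if z < 12: ...` → z < 12 is False, z < 25 is True → q = 32
So q = 32

Answer: 32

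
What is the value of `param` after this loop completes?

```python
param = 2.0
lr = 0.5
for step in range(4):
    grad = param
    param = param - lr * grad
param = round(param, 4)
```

Gradient descent: w = 2.0 * (1 - 0.5)^4
`param` takes the values: 2.0 → 1.0 → 0.5 → 0.25 → 0.125

Answer: 0.125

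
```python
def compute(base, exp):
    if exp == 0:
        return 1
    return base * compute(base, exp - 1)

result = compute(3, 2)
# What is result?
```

compute(3, 2) = 3 * 3 = 9

Answer: 9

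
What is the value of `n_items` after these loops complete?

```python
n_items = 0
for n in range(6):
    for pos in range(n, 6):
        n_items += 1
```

Upper triangle: 6 + 5 + ... + 1
`n_items` takes the values: 0 → 1 → 2 → 3 → 4 → 5 → 6 → 7 → 8 → 9 → 10 → 11 → 12 → 13 → 14 → 15 → 16 → 17 → 18 → 19 → 20 → 21

Answer: 21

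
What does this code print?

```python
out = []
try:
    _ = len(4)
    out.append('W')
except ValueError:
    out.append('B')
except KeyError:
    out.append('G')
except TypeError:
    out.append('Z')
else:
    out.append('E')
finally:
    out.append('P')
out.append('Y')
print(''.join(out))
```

Execution trace: 'Z' (except TypeError) → 'P' (finally) → 'Y' (after the try/except). Output: ZPY

Answer: ZPY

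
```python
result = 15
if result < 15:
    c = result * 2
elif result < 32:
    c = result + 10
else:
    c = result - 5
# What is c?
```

Trace:
`result = 15` → result = 15
`if result < 15: ...` → result < 15 is False, result < 32 is True → c = 25
So c = 25

Answer: 25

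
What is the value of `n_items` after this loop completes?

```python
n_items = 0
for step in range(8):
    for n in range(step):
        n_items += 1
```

Triangle number: 0+1+2+...+7
`n_items` takes the values: 0 → 1 → 2 → 3 → 4 → 5 → 6 → 7 → 8 → 9 → 10 → 11 → 12 → 13 → 14 → 15 → 16 → 17 → 18 → 19 → 20 → 21 → 22 → 23 → 24 → 25 → 26 → 27 → 28

Answer: 28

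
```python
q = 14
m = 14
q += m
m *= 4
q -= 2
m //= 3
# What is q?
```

Trace:
`q = 14` → q = 14
`m = 14` → m = 14
`q += m` → q = 28
`m *= 4` → m = 56
`q -= 2` → q = 26
`m //= 3` → m = 18
So q = 26

Answer: 26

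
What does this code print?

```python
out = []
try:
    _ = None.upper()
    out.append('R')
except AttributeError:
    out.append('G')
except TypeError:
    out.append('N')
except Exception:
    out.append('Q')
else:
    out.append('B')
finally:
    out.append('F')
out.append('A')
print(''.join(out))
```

Execution trace: 'G' (except AttributeError) → 'F' (finally) → 'A' (after the try/except). Output: GFA

Answer: GFA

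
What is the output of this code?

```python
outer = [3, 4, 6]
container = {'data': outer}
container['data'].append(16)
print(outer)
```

Key concept: dict holds reference to list.
Step by step:
`outer = [3, 4, 6]` → outer = [3, 4, 6]
`container = {'data': outer}` → container = {'data': [3, 4, 6]}
`container['data'].append(16)` → outer = [3, 4, 6, 16]; container = {'data': [3, 4, 6, 16]}
`print(outer)` → prints [3, 4, 6, 16]

Answer: [3, 4, 6, 16]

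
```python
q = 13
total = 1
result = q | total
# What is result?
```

Trace:
`q = 13` → q = 13
`total = 1` → total = 1
`result = q | total` → result = 13
So result = 13

Answer: 13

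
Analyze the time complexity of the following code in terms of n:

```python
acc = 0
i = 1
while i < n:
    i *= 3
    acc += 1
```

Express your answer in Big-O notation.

Each loop level contributes: log n. Multiplying the contributions gives O(log n).

Answer: O(log n)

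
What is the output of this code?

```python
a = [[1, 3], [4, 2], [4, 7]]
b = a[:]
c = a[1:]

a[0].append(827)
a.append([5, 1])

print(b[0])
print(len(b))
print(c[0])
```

Key concept: slice with nested mutation.
Step by step:
`a = [[1, 3], [4, 2], [4, 7]]` → a = [[1, 3], [4, 2], [4, 7]]
`b = a[:]` → b = [[1, 3], [4, 2], [4, 7]]
`c = a[1:]` → c = [[4, 2], [4, 7]]
`a[0].append(827)` → a = [[1, 3, 827], [4, 2], [4, 7]]; b = [[1, 3, 827], [4, 2], [4, 7]]
`a.append([5, 1])` → a = [[1, 3, 827], [4, 2], [4, 7], [5, 1]]
`print(b[0])` → prints [1, 3, 827]
`print(len(b))` → prints 3
`print(c[0])` → prints [4, 2]

Answer:
[1, 3, 827]
3
[4, 2]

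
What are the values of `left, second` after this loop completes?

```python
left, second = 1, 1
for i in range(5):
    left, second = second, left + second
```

Fibonacci: after 5 iterations
`left, second` takes the values: (1, 1) → (1, 2) → (2, 3) → (3, 5) → (5, 8) → (8, 13)

Answer: 8, 13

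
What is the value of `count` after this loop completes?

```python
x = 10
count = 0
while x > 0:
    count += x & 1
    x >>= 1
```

Count set bits in 10 (binary: 0b1010)
`count` takes the values: 0 → 1 → 2

Answer: 2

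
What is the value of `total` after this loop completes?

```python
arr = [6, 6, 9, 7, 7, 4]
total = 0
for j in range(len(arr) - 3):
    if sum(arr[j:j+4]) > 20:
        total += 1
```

Count windows with sum > 20
`total` takes the values: 0 → 1 → 2 → 3

Answer: 3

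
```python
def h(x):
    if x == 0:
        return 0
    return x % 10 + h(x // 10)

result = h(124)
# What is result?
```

Sum of digits of 124: 4 + 2 + 1 = 7

Answer: 7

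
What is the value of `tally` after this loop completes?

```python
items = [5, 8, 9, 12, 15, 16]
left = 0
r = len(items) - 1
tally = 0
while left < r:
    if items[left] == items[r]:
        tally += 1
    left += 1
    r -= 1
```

Count matching pairs from ends
`tally` takes the values: 0

Answer: 0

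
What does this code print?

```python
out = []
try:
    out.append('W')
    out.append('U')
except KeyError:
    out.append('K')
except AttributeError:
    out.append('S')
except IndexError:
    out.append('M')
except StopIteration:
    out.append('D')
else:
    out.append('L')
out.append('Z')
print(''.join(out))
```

Execution trace: 'W' (try body) → 'U' (try body, no exception) → 'L' (else) → 'Z' (after the try/except). Output: WULZ

Answer: WULZ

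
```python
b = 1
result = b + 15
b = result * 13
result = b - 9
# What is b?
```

Trace:
`b = 1` → b = 1
`result = b + 15` → result = 16
`b = result * 13` → b = 208
`result = b - 9` → result = 199
So b = 208

Answer: 208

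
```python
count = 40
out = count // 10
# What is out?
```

Trace:
`count = 40` → count = 40
`out = count // 10` → out = 4
So out = 4

Answer: 4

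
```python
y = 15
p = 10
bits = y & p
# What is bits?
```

Trace:
`y = 15` → y = 15
`p = 10` → p = 10
`bits = y & p` → bits = 10
So bits = 10

Answer: 10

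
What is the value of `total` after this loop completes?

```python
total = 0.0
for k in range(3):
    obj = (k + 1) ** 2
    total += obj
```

Sum of squared losses 1² + 2² + ... + 3²
`total` takes the values: 0.0 → 1.0 → 5.0 → 14.0

Answer: 14.0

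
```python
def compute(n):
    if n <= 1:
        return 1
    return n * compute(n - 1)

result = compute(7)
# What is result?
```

compute(7) = 7 * 6 * 5 * 4 * 3 * 2 * 1 = 5040

Answer: 5040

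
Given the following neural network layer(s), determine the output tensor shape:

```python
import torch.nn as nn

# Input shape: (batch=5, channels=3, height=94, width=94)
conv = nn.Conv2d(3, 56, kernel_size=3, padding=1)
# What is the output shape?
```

Input: (5, 3, 94, 94) -> Output: (5, 56, 94, 94)

Answer: (5, 56, 94, 94)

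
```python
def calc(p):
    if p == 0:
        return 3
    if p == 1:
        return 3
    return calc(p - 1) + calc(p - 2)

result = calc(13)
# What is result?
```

Build up from base cases: calc(0)=3, calc(1)=3, calc(2)=6, calc(3)=9, calc(4)=15, calc(5)=24, calc(6)=39, ..., calc(13)=1131

Answer: 1131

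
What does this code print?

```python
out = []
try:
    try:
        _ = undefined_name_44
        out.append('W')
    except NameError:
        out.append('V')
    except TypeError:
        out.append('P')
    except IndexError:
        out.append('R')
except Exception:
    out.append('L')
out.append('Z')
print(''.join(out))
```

Execution trace: 'V' (inner except NameError) → 'Z' (after the try/except). Output: VZ

Answer: VZ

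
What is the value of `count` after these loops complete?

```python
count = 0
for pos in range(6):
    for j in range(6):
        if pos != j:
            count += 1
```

6² - 6 (exclude diagonal)
`count` takes the values: 0 → 1 → 2 → 3 → 4 → 5 → 6 → 7 → 8 → 9 → 10 → 11 → 12 → 13 → 14 → 15 → 16 → 17 → 18 → 19 → 20 → 21 → 22 → 23 → 24 → 25 → 26 → 27 → 28 → 29 → 30

Answer: 30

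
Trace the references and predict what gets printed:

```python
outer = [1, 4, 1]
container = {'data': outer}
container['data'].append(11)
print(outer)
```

Key concept: dict holds reference to list.
Step by step:
`outer = [1, 4, 1]` → outer = [1, 4, 1]
`container = {'data': outer}` → container = {'data': [1, 4, 1]}
`container['data'].append(11)` → outer = [1, 4, 1, 11]; container = {'data': [1, 4, 1, 11]}
`print(outer)` → prints [1, 4, 1, 11]

Answer: [1, 4, 1, 11]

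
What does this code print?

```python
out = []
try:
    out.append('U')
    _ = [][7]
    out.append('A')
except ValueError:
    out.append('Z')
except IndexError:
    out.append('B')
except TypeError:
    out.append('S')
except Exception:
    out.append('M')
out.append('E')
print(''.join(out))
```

Execution trace: 'U' (try body) → 'B' (except IndexError) → 'E' (after the try/except). Output: UBE

Answer: UBE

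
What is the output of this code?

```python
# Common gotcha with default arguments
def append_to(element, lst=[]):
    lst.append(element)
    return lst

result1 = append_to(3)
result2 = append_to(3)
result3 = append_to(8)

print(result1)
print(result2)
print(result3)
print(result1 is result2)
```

Key concept: mutable default argument gotcha.
Step by step:
`result1 = append_to(3)` → result1 = [3]
`result2 = append_to(3)` → result1 = [3, 3] (same object as result2); result2 = [3, 3] (same object as result1)
`result3 = append_to(8)` → result1 = [3, 3, 8] (same object as result2, result3); result2 = [3, 3, 8] (same object as result1, result3); result3 = [3, 3, 8] (same object as result1, result2)
`print(result1)` → prints [3, 3, 8]
`print(result2)` → prints [3, 3, 8]
`print(result3)` → prints [3, 3, 8]
`print(result1 is result2)` → prints True

Answer:
[3, 3, 8]
[3, 3, 8]
[3, 3, 8]
True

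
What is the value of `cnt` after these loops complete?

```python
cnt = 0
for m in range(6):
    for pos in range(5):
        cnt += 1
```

6 * 5 = 30
`cnt` takes the values: 0 → 1 → 2 → 3 → 4 → 5 → 6 → 7 → 8 → 9 → 10 → 11 → 12 → 13 → 14 → 15 → 16 → 17 → 18 → 19 → 20 → 21 → 22 → 23 → 24 → 25 → 26 → 27 → 28 → 29 → 30

Answer: 30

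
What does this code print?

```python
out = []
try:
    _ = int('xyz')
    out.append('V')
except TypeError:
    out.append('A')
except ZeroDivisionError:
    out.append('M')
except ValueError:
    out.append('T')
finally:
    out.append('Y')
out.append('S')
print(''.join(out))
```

Execution trace: 'T' (except ValueError) → 'Y' (finally) → 'S' (after the try/except). Output: TYS

Answer: TYS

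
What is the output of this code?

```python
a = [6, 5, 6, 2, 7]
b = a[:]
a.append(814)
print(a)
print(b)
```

Key concept: slice [:] creates copy.
Step by step:
`a = [6, 5, 6, 2, 7]` → a = [6, 5, 6, 2, 7]
`b = a[:]` → b = [6, 5, 6, 2, 7]
`a.append(814)` → a = [6, 5, 6, 2, 7, 814]
`print(a)` → prints [6, 5, 6, 2, 7, 814]
`print(b)` → prints [6, 5, 6, 2, 7]

Answer:
[6, 5, 6, 2, 7, 814]
[6, 5, 6, 2, 7]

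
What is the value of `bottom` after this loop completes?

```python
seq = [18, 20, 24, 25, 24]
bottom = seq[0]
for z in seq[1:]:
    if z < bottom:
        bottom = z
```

Minimum of [18, 20, 24, 25, 24]
`bottom` takes the values: 18

Answer: 18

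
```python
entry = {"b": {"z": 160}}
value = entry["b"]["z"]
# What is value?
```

Trace:
`entry = {"b": {"z": 160}}` → entry = {'b': {'z': 160}}
`value = entry["b"]["z"]` → value = 160
So value = 160

Answer: 160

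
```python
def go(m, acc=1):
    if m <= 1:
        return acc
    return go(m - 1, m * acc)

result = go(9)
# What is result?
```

Accumulator trace (n, acc): (9, 1) -> (8, 9) -> (7, 72) -> (6, 504) -> (5, 3024) -> (4, 15120) -> (3, 60480) -> (2, 181440) -> (1, 362880) -> return 362880

Answer: 362880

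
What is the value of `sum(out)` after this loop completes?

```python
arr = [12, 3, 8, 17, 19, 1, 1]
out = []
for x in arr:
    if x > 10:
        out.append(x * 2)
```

Sum of doubled values > 10
`out` takes the values: [] → [24] → [24, 34] → [24, 34, 38]
So `sum(out)` = 96

Answer: 96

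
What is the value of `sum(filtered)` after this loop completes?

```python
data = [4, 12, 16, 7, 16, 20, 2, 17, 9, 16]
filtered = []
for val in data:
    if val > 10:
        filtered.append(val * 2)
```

Sum of doubled values > 10
`filtered` takes the values: [] → [24] → [24, 32] → [24, 32, 32] → [24, 32, 32, 40] → [24, 32, 32, 40, 34] → [24, 32, 32, 40, 34, 32]
So `sum(filtered)` = 194

Answer: 194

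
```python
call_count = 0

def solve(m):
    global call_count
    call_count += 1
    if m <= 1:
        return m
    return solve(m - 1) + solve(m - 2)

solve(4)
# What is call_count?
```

Calls(m) = 1 + Calls(m-1) + Calls(m-2); Calls(0)=Calls(1)=1. For m=4 this gives 9.

Answer: 9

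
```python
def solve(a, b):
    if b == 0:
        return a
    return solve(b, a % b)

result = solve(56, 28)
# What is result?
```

solve(56, 28) -> solve(28, 0) -> 28

Answer: 28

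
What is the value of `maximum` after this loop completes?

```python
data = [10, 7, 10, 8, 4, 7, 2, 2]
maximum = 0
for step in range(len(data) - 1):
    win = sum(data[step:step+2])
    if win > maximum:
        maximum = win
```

Max sum of 2-element window in [10, 7, 10, 8, 4, 7, 2, 2]
`maximum` takes the values: 0 → 17 → 18

Answer: 18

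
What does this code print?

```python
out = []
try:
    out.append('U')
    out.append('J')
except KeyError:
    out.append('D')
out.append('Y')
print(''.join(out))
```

Execution trace: 'U' (try body) → 'J' (try body, no exception) → 'Y' (after the try/except). Output: UJY

Answer: UJY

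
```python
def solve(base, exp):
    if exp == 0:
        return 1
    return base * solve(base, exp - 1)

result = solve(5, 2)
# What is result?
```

solve(5, 2) = 5 * 5 = 25

Answer: 25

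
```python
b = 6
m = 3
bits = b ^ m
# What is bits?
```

Trace:
`b = 6` → b = 6
`m = 3` → m = 3
`bits = b ^ m` → bits = 5
So bits = 5

Answer: 5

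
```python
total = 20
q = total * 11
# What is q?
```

Trace:
`total = 20` → total = 20
`q = total * 11` → q = 220
So q = 220

Answer: 220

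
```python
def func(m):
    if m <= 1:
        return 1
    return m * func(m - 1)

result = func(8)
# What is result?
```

func(8) = 8 * 7 * 6 * 5 * 4 * 3 * 2 * 1 = 40320

Answer: 40320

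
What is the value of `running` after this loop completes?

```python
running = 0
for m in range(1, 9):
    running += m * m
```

Sum of squares 1² to 8² = 204
`running` takes the values: 0 → 1 → 5 → 14 → 30 → 55 → 91 → 140 → 204

Answer: 204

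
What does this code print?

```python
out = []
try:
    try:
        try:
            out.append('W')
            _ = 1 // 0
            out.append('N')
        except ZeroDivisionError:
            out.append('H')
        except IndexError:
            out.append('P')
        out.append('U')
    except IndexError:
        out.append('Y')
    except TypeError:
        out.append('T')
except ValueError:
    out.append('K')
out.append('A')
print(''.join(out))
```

Execution trace: 'W' (inner try body) → 'H' (inner except ZeroDivisionError) → 'U' (try body, no exception) → 'A' (after the try/except). Output: WHUA

Answer: WHUA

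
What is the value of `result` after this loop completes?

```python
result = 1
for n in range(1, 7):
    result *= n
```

6! = 720
`result` takes the values: 1 → 2 → 6 → 24 → 120 → 720

Answer: 720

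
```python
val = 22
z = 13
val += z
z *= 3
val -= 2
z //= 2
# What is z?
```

Trace:
`val = 22` → val = 22
`z = 13` → z = 13
`val += z` → val = 35
`z *= 3` → z = 39
`val -= 2` → val = 33
`z //= 2` → z = 19
So z = 19

Answer: 19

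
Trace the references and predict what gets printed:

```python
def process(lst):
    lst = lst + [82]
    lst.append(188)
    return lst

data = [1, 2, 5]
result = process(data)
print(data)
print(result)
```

Key concept: rebinding parameter vs mutation.
Step by step:
`data = [1, 2, 5]` → data = [1, 2, 5]
`result = process(data)` → result = [1, 2, 5, 82, 188]
`print(data)` → prints [1, 2, 5]
`print(result)` → prints [1, 2, 5, 82, 188]

Answer:
[1, 2, 5]
[1, 2, 5, 82, 188]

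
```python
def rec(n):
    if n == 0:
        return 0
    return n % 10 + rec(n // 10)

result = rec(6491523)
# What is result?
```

Sum of digits of 6491523: 3 + 2 + 5 + 1 + 9 + 4 + 6 = 30

Answer: 30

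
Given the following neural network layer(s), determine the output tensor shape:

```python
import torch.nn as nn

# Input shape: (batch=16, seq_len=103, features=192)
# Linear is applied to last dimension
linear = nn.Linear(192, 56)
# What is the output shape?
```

Input: (16, 103, 192) -> Output: (16, 103, 56)

Answer: (16, 103, 56)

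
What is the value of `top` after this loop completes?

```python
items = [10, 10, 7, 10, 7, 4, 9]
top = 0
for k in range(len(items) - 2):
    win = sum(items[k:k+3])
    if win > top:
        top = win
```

Max sum of 3-element window in [10, 10, 7, 10, 7, 4, 9]
`top` takes the values: 0 → 27

Answer: 27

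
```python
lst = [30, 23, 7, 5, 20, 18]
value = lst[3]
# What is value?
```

Trace:
`lst = [30, 23, 7, 5, 20, 18]` → lst = [30, 23, 7, 5, 20, 18]
`value = lst[3]` → value = 5
So value = 5

Answer: 5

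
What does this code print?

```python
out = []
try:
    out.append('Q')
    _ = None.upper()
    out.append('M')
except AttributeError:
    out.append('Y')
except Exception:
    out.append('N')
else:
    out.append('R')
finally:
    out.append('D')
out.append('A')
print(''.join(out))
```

Execution trace: 'Q' (try body) → 'Y' (except AttributeError) → 'D' (finally) → 'A' (after the try/except). Output: QYDA

Answer: QYDA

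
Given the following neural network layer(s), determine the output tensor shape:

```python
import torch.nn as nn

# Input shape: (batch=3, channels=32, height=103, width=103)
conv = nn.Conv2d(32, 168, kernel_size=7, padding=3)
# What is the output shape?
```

Input: (3, 32, 103, 103) -> Output: (3, 168, 103, 103)

Answer: (3, 168, 103, 103)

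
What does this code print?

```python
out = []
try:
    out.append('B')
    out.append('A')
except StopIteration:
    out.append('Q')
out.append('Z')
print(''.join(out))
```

Execution trace: 'B' (try body) → 'A' (try body, no exception) → 'Z' (after the try/except). Output: BAZ

Answer: BAZ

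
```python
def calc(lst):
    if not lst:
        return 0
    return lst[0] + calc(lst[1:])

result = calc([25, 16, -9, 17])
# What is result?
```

25 + 16 + (-9) + 17 + 0 = 49

Answer: 49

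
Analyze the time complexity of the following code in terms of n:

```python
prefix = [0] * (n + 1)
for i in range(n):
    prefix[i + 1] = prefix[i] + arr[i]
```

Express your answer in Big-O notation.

This is Prefix sum computation. Time complexity: O(n).

Answer: O(n)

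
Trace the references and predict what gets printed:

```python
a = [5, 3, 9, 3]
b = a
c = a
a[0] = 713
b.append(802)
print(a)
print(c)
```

Key concept: multiple aliases.
Step by step:
`a = [5, 3, 9, 3]` → a = [5, 3, 9, 3]
`b = a` → b = [5, 3, 9, 3] (same object as a)
`c = a` → c = [5, 3, 9, 3] (same object as a, b)
`a[0] = 713` → a = [713, 3, 9, 3] (same object as b, c); b = [713, 3, 9, 3] (same object as a, c); c = [713, 3, 9, 3] (same object as a, b)
`b.append(802)` → a = [713, 3, 9, 3, 802] (same object as b, c); b = [713, 3, 9, 3, 802] (same object as a, c); c = [713, 3, 9, 3, 802] (same object as a, b)
`print(a)` → prints [713, 3, 9, 3, 802]
`print(c)` → prints [713, 3, 9, 3, 802]

Answer:
[713, 3, 9, 3, 802]
[713, 3, 9, 3, 802]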